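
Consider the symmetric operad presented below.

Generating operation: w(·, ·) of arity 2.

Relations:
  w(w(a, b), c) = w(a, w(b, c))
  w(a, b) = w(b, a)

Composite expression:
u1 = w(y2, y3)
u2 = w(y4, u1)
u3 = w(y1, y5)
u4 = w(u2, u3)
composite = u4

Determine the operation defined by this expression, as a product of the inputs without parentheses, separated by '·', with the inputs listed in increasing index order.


y1 · y2 · y3 · y4 · y5

Shape and order are irrelevant to w; the y-input set decides.
w(y2, y3) spells out as y2 · y3
w(y4, w(y2, y3)) spells out as y4 · y2 · y3
w(y1, y5) spells out as y1 · y5
w(w(y4, w(y2, y3)), w(y1, y5)) spells out as y4 · y2 · y3 · y1 · y5
commutativity sorts the factors: y1 · y2 · y3 · y4 · y5


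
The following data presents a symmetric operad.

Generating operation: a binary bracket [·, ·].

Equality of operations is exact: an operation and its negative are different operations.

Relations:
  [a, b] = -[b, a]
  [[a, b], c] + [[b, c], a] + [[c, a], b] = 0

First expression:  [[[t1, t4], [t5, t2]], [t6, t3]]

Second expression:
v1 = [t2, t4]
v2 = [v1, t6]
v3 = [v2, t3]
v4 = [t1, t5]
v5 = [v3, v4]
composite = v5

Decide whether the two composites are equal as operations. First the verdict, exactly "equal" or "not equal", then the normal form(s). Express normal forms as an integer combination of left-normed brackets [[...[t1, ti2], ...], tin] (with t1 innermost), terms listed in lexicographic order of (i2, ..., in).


Reducing the first expression gives [[[[[t1, t4], t2], t5], t3], t6] - [[[[[t1, t4], t2], t5], t6], t3] - [[[[[t1, t4], t5], t2], t3], t6] + [[[[[t1, t4], t5], t2], t6], t3]
Reducing the second expression gives -[[[[[t1, t5], t2], t4], t6], t3] + [[[[[t1, t5], t3], t2], t4], t6] - [[[[[t1, t5], t3], t4], t2], t6] - [[[[[t1, t5], t3], t6], t2], t4] + [[[[[t1, t5], t3], t6], t4], t2] + [[[[[t1, t5], t4], t2], t6], t3] + [[[[[t1, t5], t6], t2], t4], t3] - [[[[[t1, t5], t6], t4], t2], t3]
Different reductions; not equal.

not equal: they reduce to [[[[[t1, t4], t2], t5], t3], t6] - [[[[[t1, t4], t2], t5], t6], t3] - [[[[[t1, t4], t5], t2], t3], t6] + [[[[[t1, t4], t5], t2], t6], t3] and -[[[[[t1, t5], t2], t4], t6], t3] + [[[[[t1, t5], t3], t2], t4], t6] - [[[[[t1, t5], t3], t4], t2], t6] - [[[[[t1, t5], t3], t6], t2], t4] + [[[[[t1, t5], t3], t6], t4], t2] + [[[[[t1, t5], t4], t2], t6], t3] + [[[[[t1, t5], t6], t2], t4], t3] - [[[[[t1, t5], t6], t4], t2], t3]


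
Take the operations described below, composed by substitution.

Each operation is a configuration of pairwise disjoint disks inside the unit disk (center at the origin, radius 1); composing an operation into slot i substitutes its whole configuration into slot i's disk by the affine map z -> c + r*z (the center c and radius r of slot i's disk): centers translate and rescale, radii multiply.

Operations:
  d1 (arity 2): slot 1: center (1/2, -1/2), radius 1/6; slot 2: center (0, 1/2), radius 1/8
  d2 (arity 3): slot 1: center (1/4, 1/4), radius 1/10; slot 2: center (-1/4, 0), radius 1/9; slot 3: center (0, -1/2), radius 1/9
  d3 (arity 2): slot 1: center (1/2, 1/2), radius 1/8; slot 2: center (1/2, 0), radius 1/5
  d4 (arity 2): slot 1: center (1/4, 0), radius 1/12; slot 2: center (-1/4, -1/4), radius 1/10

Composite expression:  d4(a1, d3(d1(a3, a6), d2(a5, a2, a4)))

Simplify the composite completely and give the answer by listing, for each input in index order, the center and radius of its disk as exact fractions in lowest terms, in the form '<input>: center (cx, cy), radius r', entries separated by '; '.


a1: center (1/4, 0), radius 1/12; a2: center (-41/200, -1/4), radius 1/450; a3: center (-31/160, -33/160), radius 1/480; a4: center (-1/5, -13/50), radius 1/450; a5: center (-39/200, -49/200), radius 1/500; a6: center (-1/5, -31/160), radius 1/640


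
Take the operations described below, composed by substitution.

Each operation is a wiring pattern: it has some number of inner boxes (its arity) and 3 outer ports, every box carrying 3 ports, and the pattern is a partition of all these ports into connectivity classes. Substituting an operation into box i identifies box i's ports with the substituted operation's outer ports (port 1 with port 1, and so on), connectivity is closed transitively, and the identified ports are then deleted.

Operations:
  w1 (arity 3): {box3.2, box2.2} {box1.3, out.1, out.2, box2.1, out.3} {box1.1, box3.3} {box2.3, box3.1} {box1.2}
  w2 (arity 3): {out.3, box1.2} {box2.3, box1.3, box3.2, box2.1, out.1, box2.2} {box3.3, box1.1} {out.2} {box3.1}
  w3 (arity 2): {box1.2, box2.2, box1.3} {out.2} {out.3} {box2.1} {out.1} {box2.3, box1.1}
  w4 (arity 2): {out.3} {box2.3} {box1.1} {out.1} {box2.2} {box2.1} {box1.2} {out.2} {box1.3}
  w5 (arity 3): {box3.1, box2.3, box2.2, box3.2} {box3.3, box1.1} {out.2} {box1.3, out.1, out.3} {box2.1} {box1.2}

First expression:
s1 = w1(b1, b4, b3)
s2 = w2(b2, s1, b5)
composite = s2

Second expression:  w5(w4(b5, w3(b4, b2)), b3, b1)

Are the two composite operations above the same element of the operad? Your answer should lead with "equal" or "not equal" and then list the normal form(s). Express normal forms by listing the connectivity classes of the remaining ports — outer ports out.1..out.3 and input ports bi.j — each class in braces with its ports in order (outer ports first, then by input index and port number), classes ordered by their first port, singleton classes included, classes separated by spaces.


not equal — first {out.1, b1.3, b2.3, b4.1, b5.2} {out.2} {out.3, b2.2} {b1.1, b3.3} {b1.2} {b2.1, b5.3} {b3.1, b4.3} {b3.2, b4.2} {b5.1}, second {out.1, out.3} {out.2} {b1.1, b1.2, b3.2, b3.3} {b1.3} {b2.1} {b2.2, b4.2, b4.3} {b2.3, b4.1} {b3.1} {b5.1} {b5.2} {b5.3}

The first composite normalizes to {out.1, b1.3, b2.3, b4.1, b5.2} {out.2} {out.3, b2.2} {b1.1, b3.3} {b1.2} {b2.1, b5.3} {b3.1, b4.3} {b3.2, b4.2} {b5.1}
The second composite normalizes to {out.1, out.3} {out.2} {b1.1, b1.2, b3.2, b3.3} {b1.3} {b2.1} {b2.2, b4.2, b4.3} {b2.3, b4.1} {b3.1} {b5.1} {b5.2} {b5.3}
The normal forms differ: not equal.


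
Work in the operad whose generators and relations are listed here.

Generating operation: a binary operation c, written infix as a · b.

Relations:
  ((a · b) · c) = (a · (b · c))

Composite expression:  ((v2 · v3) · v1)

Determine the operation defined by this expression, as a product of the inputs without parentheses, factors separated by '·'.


Under associativity of c, the answer is the v's in reading order.
(v2 · v3) linearizes to v2 · v3
((v2 · v3) · v1) linearizes to v2 · v3 · v1

v2 · v3 · v1


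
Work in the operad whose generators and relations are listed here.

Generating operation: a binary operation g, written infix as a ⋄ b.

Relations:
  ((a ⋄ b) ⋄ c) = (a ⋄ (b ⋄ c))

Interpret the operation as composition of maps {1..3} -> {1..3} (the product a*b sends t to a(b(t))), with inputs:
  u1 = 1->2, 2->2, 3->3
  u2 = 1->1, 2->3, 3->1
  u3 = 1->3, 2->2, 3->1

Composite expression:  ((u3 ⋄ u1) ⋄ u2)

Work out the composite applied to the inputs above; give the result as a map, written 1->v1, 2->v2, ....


1->2, 2->1, 3->2


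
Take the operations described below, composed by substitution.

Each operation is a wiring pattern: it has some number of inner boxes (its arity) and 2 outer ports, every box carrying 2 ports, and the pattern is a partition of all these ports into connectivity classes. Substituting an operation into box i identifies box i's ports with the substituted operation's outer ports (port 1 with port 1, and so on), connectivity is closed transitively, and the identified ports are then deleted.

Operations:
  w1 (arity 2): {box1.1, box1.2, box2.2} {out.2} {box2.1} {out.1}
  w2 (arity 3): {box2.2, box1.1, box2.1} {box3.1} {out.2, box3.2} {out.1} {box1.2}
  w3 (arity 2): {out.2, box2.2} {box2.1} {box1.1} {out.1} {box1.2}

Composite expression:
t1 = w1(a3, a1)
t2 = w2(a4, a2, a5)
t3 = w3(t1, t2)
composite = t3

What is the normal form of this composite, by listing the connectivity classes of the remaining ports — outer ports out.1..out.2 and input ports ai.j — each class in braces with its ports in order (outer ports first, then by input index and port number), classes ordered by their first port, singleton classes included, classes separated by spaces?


{out.1} {out.2, a5.2} {a1.1} {a1.2, a3.1, a3.2} {a2.1, a2.2, a4.1} {a4.2} {a5.1}

Connectivity passes through glued w3-boundaries; trace each wire chain.
through w1, on inputs (a3, a1): {out.1} {out.2} {a1.1} {a1.2, a3.1, a3.2} (out.j = stage outer ports)
through w2, on inputs (a4, a2, a5): {out.1} {out.2, a5.2} {a2.1, a2.2, a4.1} {a4.2} {a5.1} (out.j = stage outer ports)
through w3, on inputs (a3, a1, a4, a2, a5): {out.1} {out.2, a5.2} {a1.1} {a1.2, a3.1, a3.2} {a2.1, a2.2, a4.1} {a4.2} {a5.1} (out.j = stage outer ports)


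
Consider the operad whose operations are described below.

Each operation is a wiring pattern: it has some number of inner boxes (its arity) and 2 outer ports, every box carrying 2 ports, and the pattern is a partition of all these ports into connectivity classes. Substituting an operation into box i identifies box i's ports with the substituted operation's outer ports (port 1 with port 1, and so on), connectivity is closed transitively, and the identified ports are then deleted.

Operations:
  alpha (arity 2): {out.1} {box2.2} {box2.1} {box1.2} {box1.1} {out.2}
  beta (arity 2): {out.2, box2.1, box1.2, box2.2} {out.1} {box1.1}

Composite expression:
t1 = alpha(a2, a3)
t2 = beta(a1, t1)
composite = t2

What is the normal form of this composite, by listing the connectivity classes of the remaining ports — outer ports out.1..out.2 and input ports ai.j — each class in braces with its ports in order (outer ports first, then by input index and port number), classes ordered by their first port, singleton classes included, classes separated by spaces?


Connectivity passes through glued beta-boundaries; trace each wire chain.
after alpha, the pattern on (a2, a3) reads {out.1} {out.2} {a2.1} {a2.2} {a3.1} {a3.2} (out.j = its outer ports)
after beta, the pattern on (a1, a2, a3) reads {out.1} {out.2, a1.2} {a1.1} {a2.1} {a2.2} {a3.1} {a3.2} (out.j = its outer ports)

{out.1} {out.2, a1.2} {a1.1} {a2.1} {a2.2} {a3.1} {a3.2}


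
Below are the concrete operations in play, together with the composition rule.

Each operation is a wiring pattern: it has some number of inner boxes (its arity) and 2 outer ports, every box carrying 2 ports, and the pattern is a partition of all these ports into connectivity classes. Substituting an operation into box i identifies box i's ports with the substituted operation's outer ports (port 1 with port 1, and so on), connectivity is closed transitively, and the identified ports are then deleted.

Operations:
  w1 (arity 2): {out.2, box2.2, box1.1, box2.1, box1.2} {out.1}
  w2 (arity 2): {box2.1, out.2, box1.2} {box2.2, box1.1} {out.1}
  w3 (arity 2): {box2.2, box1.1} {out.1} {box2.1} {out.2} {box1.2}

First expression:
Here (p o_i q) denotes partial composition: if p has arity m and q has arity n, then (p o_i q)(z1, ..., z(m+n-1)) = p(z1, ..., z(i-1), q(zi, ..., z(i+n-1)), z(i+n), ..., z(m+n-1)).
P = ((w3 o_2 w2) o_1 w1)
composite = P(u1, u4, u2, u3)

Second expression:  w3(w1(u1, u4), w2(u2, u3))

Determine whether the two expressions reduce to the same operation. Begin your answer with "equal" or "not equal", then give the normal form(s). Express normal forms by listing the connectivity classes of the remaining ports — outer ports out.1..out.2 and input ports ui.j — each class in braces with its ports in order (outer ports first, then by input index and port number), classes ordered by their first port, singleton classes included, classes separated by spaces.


Reducing the first expression gives {out.1} {out.2} {u1.1, u1.2, u4.1, u4.2} {u2.1, u3.2} {u2.2, u3.1}
Reducing the second expression gives {out.1} {out.2} {u1.1, u1.2, u4.1, u4.2} {u2.1, u3.2} {u2.2, u3.1}
One common form — equal.

equal; both compose to {out.1} {out.2} {u1.1, u1.2, u4.1, u4.2} {u2.1, u3.2} {u2.2, u3.1}


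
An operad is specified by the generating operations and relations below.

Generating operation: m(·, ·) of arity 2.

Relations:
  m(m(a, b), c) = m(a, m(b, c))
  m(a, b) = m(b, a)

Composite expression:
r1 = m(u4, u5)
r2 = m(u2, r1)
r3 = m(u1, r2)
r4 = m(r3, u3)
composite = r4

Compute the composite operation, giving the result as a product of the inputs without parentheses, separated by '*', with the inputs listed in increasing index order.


u1 * u2 * u3 * u4 * u5

Key point: m commutes, so take the u-inputs in any fixed order.
m(u4, u5) spells out as u4 * u5
m(u2, m(u4, u5)) spells out as u2 * u4 * u5
m(u1, m(u2, m(u4, u5))) spells out as u1 * u2 * u4 * u5
m(m(u1, m(u2, m(u4, u5))), u3) spells out as u1 * u2 * u4 * u5 * u3
rearranged into index order: u1 * u2 * u3 * u4 * u5


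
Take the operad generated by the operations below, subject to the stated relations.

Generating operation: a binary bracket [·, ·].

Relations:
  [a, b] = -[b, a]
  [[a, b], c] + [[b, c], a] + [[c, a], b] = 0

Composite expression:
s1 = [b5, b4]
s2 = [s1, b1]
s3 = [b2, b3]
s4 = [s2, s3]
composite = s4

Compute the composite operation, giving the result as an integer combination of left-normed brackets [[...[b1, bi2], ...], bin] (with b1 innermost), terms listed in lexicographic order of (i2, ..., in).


[[[[b1, b4], b5], b2], b3] - [[[[b1, b4], b5], b3], b2] - [[[[b1, b5], b4], b2], b3] + [[[[b1, b5], b4], b3], b2]

Expand each bracket as ab - ba; the b1-initial words give the coefficients.
Composite bracket: [[[b5, b4], b1], [b2, b3]]
Under [a, b] = ab - ba we get 16 signed associative words (2^4 = 16).
Words beginning with b1 determine it all:
  sign of b1b4b5b2b3 is +1, so it contributes +[[[[b1, b4], b5], b2], b3]
  sign of b1b4b5b3b2 is -1, so it contributes -[[[[b1, b4], b5], b3], b2]
  sign of b1b5b4b2b3 is -1, so it contributes -[[[[b1, b5], b4], b2], b3]
  sign of b1b5b4b3b2 is +1, so it contributes +[[[[b1, b5], b4], b3], b2]


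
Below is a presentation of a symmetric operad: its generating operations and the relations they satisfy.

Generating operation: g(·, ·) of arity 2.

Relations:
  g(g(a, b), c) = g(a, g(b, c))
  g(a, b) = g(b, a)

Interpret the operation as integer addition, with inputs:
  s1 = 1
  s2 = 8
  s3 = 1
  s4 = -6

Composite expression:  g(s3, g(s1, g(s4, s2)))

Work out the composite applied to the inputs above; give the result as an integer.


g(s4, s2) = 2
g(s1, g(s4, s2)) = 3
g(s3, g(s1, g(s4, s2))) = 4

4


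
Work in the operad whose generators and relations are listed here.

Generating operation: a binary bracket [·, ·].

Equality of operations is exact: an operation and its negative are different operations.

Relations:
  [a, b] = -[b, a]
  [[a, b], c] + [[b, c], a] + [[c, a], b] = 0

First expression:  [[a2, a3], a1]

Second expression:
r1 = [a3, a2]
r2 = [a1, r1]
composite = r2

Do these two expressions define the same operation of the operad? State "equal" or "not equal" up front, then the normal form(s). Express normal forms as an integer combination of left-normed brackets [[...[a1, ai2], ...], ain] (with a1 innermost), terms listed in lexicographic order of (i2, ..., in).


equal: each reduces to -[[a1, a2], a3] + [[a1, a3], a2]


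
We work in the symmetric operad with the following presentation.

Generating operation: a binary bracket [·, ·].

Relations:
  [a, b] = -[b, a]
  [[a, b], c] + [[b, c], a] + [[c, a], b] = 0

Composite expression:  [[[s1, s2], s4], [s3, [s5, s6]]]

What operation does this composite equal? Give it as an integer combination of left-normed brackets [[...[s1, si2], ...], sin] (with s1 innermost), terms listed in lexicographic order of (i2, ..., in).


[[[[[s1, s2], s4], s3], s5], s6] - [[[[[s1, s2], s4], s3], s6], s5] - [[[[[s1, s2], s4], s5], s6], s3] + [[[[[s1, s2], s4], s6], s5], s3]

In the tensor algebra, words opening s1 carry the s1-anchored form.
Composite bracket: [[[s1, s2], s4], [s3, [s5, s6]]]
Under [a, b] = ab - ba we get 32 signed associative words (2^5 = 32).
The s1-initial words carry the normal form:
  sign of s1s2s4s3s5s6 is +1, so it contributes +[[[[[s1, s2], s4], s3], s5], s6]
  sign of s1s2s4s3s6s5 is -1, so it contributes -[[[[[s1, s2], s4], s3], s6], s5]
  sign of s1s2s4s5s6s3 is -1, so it contributes -[[[[[s1, s2], s4], s5], s6], s3]
  sign of s1s2s4s6s5s3 is +1, so it contributes +[[[[[s1, s2], s4], s6], s5], s3]


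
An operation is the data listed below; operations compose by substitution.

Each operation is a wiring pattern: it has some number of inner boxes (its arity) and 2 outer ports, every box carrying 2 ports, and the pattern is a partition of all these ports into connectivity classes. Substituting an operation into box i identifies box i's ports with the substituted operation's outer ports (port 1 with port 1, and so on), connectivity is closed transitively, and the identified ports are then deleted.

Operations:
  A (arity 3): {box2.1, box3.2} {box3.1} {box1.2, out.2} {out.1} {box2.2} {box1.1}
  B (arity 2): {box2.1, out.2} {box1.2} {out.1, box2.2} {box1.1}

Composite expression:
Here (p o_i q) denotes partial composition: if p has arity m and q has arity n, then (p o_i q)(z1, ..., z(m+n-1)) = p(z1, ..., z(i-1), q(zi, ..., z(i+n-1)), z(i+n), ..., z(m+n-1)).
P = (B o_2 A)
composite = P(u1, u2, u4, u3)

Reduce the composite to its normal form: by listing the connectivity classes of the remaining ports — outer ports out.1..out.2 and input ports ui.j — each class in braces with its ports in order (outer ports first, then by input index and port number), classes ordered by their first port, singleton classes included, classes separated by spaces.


Connectivity passes through glued B-boundaries; trace each wire chain.
composing A on (u2, u4, u3), with out.j its own outer ports: {out.1} {out.2, u2.2} {u2.1} {u3.1} {u3.2, u4.1} {u4.2}
composing B on (u1, u2, u4, u3), with out.j its own outer ports: {out.1, u2.2} {out.2} {u1.1} {u1.2} {u2.1} {u3.1} {u3.2, u4.1} {u4.2}

{out.1, u2.2} {out.2} {u1.1} {u1.2} {u2.1} {u3.1} {u3.2, u4.1} {u4.2}


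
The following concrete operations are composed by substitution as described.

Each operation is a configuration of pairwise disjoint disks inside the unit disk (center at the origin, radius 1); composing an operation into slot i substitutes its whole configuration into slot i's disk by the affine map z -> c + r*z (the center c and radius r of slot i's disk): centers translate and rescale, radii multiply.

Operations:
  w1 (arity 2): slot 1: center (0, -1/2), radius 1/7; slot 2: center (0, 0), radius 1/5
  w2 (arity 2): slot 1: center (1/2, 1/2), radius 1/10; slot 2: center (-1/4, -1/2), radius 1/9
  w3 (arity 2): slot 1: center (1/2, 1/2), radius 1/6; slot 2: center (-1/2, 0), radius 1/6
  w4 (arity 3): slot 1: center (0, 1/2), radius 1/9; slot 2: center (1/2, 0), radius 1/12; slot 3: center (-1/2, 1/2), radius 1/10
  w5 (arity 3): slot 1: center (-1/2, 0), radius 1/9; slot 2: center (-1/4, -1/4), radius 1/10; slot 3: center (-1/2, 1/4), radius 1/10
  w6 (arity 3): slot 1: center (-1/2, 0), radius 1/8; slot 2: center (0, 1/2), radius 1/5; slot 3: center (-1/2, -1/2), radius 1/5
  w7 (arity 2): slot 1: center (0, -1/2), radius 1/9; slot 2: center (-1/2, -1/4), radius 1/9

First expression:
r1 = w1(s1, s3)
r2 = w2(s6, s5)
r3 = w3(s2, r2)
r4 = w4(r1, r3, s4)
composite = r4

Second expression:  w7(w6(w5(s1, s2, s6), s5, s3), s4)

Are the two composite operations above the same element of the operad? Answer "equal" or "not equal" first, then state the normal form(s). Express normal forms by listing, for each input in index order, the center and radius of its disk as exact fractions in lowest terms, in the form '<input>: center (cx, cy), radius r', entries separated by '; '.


not equal; the first gives s1: center (0, 4/9), radius 1/63; s2: center (13/24, 1/24), radius 1/72; s3: center (0, 1/2), radius 1/45; s4: center (-1/2, 1/2), radius 1/10; s5: center (131/288, -1/144), radius 1/648; s6: center (67/144, 1/144), radius 1/720 and the second s1: center (-1/16, -1/2), radius 1/648; s2: center (-17/288, -145/288), radius 1/720; s3: center (-1/18, -5/9), radius 1/45; s4: center (-1/2, -1/4), radius 1/9; s5: center (0, -4/9), radius 1/45; s6: center (-1/16, -143/288), radius 1/720

The first composite normalizes to s1: center (0, 4/9), radius 1/63; s2: center (13/24, 1/24), radius 1/72; s3: center (0, 1/2), radius 1/45; s4: center (-1/2, 1/2), radius 1/10; s5: center (131/288, -1/144), radius 1/648; s6: center (67/144, 1/144), radius 1/720
The second composite normalizes to s1: center (-1/16, -1/2), radius 1/648; s2: center (-17/288, -145/288), radius 1/720; s3: center (-1/18, -5/9), radius 1/45; s4: center (-1/2, -1/4), radius 1/9; s5: center (0, -4/9), radius 1/45; s6: center (-1/16, -143/288), radius 1/720
The forms do not match — not equal.


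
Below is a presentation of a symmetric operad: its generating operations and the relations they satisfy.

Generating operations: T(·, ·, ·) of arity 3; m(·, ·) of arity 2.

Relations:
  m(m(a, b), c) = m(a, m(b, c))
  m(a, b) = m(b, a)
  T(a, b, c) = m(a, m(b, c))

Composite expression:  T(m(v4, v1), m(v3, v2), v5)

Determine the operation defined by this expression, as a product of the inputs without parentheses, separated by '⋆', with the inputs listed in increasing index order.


Key point: T commutes, so take the v-inputs in any fixed order.
m(v4, v1) collapses to v4 ⋆ v1
m(v3, v2) collapses to v3 ⋆ v2
T(m(v4, v1), m(v3, v2), v5) collapses to v4 ⋆ v1 ⋆ v3 ⋆ v2 ⋆ v5
sorting the factors by input index: v1 ⋆ v2 ⋆ v3 ⋆ v4 ⋆ v5

v1 ⋆ v2 ⋆ v3 ⋆ v4 ⋆ v5


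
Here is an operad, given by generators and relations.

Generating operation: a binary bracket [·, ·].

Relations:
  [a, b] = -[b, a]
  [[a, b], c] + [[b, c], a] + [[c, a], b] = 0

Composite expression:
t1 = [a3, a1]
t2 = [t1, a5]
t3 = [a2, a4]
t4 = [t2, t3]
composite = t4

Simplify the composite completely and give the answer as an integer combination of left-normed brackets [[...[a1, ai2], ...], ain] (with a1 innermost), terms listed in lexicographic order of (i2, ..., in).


-[[[[a1, a3], a5], a2], a4] + [[[[a1, a3], a5], a4], a2]

Skip Jacobi rewriting: expand, keep a1-initial words, read off terms.
Composite bracket: [[[a3, a1], a5], [a2, a4]]
Under [a, b] = ab - ba we get 16 signed associative words (2^4 = 16).
Coefficients come from the a1-initial words:
  from a1a3a5a2a4, sign -1: term -[[[[a1, a3], a5], a2], a4]
  from a1a3a5a4a2, sign +1: term +[[[[a1, a3], a5], a4], a2]


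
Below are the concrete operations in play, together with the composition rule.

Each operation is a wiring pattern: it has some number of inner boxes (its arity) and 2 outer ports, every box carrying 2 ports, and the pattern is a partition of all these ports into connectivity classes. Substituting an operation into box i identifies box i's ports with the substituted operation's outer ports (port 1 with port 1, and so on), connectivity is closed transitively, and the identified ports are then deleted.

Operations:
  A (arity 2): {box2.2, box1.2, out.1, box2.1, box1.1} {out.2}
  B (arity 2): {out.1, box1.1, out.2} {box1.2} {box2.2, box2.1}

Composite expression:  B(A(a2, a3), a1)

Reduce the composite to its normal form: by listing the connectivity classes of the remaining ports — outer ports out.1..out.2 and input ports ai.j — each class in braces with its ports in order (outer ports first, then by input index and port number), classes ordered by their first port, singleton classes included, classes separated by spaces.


{out.1, out.2, a2.1, a2.2, a3.1, a3.2} {a1.1, a1.2}

After gluing at B, chains via deleted ports link the a-ports.
after A, the pattern on (a2, a3) reads {out.1, a2.1, a2.2, a3.1, a3.2} {out.2} (out.j = its outer ports)
after B, the pattern on (a2, a3, a1) reads {out.1, out.2, a2.1, a2.2, a3.1, a3.2} {a1.1, a1.2} (out.j = its outer ports)


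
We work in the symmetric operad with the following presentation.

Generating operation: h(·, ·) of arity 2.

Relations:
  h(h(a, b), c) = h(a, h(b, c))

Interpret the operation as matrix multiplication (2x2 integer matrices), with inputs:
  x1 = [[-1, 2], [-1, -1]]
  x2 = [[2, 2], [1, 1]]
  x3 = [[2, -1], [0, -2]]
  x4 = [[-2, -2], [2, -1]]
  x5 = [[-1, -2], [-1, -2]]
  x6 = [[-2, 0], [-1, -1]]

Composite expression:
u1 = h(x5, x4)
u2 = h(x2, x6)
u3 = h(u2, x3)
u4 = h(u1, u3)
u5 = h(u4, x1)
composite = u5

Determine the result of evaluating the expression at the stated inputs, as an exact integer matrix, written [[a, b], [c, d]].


h(x5, x4) = [[-2, 4], [-2, 4]]
h(x2, x6) = [[-6, -2], [-3, -1]]
h(h(x2, x6), x3) = [[-12, 10], [-6, 5]]
h(h(x5, x4), h(h(x2, x6), x3)) = [[0, 0], [0, 0]]
h(h(h(x5, x4), h(h(x2, x6), x3)), x1) = [[0, 0], [0, 0]]

[[0, 0], [0, 0]]


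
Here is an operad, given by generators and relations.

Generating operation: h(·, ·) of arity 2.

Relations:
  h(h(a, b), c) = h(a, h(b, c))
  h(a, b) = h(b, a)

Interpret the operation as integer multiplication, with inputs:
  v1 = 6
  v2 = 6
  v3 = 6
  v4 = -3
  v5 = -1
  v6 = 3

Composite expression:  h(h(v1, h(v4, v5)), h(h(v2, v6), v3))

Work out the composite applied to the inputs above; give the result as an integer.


1944

h(v4, v5) = 3
h(v1, h(v4, v5)) = 18
h(v2, v6) = 18
h(h(v2, v6), v3) = 108
h(h(v1, h(v4, v5)), h(h(v2, v6), v3)) = 1944


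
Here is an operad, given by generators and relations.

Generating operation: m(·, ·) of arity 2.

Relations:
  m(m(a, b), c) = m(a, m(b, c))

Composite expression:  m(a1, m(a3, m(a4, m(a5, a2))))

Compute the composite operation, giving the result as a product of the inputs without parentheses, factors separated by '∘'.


a1 ∘ a3 ∘ a4 ∘ a5 ∘ a2

Under associativity of m, the answer is the a's in reading order.
m(a5, a2) flattens to a5 ∘ a2
m(a4, m(a5, a2)) flattens to a4 ∘ a5 ∘ a2
m(a3, m(a4, m(a5, a2))) flattens to a3 ∘ a4 ∘ a5 ∘ a2
m(a1, m(a3, m(a4, m(a5, a2)))) flattens to a1 ∘ a3 ∘ a4 ∘ a5 ∘ a2


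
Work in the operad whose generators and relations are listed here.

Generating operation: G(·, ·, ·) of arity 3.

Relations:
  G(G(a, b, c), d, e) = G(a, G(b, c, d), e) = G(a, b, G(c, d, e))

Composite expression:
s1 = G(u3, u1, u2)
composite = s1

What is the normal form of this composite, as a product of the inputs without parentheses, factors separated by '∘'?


u3 ∘ u1 ∘ u2

The G-tree's shape is irrelevant; the u-reading-order decides.
G(u3, u1, u2) linearizes to u3 ∘ u1 ∘ u2


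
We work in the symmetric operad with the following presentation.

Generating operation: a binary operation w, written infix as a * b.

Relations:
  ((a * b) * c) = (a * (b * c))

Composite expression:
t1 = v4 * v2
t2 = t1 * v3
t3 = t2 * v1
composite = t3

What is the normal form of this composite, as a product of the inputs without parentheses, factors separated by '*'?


v4 * v2 * v3 * v1

All parenthesizations of w agree; list the v-inputs left to right.
(v4 * v2) unparenthesizes to v4 * v2
((v4 * v2) * v3) unparenthesizes to v4 * v2 * v3
(((v4 * v2) * v3) * v1) unparenthesizes to v4 * v2 * v3 * v1


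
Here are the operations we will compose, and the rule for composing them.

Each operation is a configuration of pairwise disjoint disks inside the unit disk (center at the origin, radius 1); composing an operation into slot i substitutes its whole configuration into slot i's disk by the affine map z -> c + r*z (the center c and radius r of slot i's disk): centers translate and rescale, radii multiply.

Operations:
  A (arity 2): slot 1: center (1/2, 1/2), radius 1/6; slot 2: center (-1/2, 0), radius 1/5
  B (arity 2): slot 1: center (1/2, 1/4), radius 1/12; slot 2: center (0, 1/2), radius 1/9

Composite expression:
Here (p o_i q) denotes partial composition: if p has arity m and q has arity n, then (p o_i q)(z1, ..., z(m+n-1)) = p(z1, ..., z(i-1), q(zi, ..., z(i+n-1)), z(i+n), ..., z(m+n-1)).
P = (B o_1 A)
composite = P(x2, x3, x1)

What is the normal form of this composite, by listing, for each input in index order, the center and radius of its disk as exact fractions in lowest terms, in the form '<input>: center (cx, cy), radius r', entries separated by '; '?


Affine substitution under B: radii multiply and x-centers shift.
tracing x2 down its 2-map path: center (13/24, 7/24), radius 1/72
tracing x3 down its 2-map path: center (11/24, 1/4), radius 1/60
tracing x1 down its 1-map path: center (0, 1/2), radius 1/9

x1: center (0, 1/2), radius 1/9; x2: center (13/24, 7/24), radius 1/72; x3: center (11/24, 1/4), radius 1/60


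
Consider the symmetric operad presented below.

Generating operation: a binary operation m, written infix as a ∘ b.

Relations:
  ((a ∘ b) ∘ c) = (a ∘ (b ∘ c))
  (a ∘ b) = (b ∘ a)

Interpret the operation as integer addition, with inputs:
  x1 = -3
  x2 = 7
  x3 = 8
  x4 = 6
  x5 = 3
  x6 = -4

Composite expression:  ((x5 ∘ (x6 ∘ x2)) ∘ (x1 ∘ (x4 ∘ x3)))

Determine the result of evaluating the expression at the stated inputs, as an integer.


17

(x6 ∘ x2) = 3
(x5 ∘ (x6 ∘ x2)) = 6
(x4 ∘ x3) = 14
(x1 ∘ (x4 ∘ x3)) = 11
((x5 ∘ (x6 ∘ x2)) ∘ (x1 ∘ (x4 ∘ x3))) = 17


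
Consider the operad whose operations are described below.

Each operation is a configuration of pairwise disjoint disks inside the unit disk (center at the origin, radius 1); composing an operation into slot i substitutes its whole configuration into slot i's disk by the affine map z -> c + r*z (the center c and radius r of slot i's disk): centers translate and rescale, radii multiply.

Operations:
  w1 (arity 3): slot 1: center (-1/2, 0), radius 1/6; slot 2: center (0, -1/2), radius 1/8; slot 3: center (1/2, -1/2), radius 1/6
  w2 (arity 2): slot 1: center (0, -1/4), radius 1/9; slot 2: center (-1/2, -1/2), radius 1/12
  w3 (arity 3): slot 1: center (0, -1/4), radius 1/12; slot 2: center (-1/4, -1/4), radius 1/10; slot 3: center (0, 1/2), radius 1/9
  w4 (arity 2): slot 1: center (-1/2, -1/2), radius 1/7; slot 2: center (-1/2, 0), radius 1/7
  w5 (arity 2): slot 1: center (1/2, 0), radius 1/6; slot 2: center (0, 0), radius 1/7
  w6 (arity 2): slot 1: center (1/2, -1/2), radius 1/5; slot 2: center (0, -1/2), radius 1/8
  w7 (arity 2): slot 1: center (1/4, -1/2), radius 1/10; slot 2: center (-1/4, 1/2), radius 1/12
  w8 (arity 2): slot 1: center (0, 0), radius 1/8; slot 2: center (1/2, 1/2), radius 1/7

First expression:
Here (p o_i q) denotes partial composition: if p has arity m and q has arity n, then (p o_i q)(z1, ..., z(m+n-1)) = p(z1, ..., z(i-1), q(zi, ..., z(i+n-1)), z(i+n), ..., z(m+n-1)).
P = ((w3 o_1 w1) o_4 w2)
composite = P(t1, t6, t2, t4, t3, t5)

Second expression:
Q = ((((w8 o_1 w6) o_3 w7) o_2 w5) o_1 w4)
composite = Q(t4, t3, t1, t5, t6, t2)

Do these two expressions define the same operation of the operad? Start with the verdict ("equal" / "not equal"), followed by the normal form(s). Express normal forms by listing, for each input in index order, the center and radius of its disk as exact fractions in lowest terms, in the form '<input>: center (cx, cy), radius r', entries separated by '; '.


not equal — first t1: center (-1/24, -1/4), radius 1/72; t2: center (1/24, -7/24), radius 1/72; t3: center (-3/10, -3/10), radius 1/120; t4: center (-1/4, -11/40), radius 1/90; t5: center (0, 1/2), radius 1/9; t6: center (0, -7/24), radius 1/96, second t1: center (1/128, -1/16), radius 1/384; t2: center (13/28, 4/7), radius 1/84; t3: center (1/20, -1/16), radius 1/280; t4: center (1/20, -3/40), radius 1/280; t5: center (0, -1/16), radius 1/448; t6: center (15/28, 3/7), radius 1/70

Normal form of the first expression: t1: center (-1/24, -1/4), radius 1/72; t2: center (1/24, -7/24), radius 1/72; t3: center (-3/10, -3/10), radius 1/120; t4: center (-1/4, -11/40), radius 1/90; t5: center (0, 1/2), radius 1/9; t6: center (0, -7/24), radius 1/96
Normal form of the second expression: t1: center (1/128, -1/16), radius 1/384; t2: center (13/28, 4/7), radius 1/84; t3: center (1/20, -1/16), radius 1/280; t4: center (1/20, -3/40), radius 1/280; t5: center (0, -1/16), radius 1/448; t6: center (15/28, 3/7), radius 1/70
The normal forms differ: not equal.


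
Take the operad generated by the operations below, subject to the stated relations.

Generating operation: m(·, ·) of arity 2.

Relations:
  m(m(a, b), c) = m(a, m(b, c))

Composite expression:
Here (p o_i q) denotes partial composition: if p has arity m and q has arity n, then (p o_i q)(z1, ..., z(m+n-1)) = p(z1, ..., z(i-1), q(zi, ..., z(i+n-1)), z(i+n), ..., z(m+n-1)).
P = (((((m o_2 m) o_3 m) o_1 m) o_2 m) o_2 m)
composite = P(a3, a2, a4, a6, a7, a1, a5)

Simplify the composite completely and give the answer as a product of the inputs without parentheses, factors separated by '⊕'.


a3 ⊕ a2 ⊕ a4 ⊕ a6 ⊕ a7 ⊕ a1 ⊕ a5


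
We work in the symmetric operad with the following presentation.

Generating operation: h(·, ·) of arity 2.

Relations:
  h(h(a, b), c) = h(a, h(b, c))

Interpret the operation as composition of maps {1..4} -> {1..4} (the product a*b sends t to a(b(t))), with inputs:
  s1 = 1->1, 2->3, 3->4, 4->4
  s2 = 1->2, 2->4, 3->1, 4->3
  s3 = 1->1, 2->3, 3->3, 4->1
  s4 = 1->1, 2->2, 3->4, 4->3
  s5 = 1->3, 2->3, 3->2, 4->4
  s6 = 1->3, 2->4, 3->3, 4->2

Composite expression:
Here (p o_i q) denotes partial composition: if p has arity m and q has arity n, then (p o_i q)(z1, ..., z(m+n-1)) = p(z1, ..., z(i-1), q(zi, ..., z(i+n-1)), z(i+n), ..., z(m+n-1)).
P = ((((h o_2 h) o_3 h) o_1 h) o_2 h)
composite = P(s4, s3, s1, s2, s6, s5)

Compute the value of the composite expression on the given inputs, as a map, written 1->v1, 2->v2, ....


h(s3, s1) = 1->1, 2->3, 3->1, 4->1
h(s4, h(s3, s1)) = 1->1, 2->4, 3->1, 4->1
h(s6, s5) = 1->3, 2->3, 3->4, 4->2
h(s2, h(s6, s5)) = 1->1, 2->1, 3->3, 4->4
h(h(s4, h(s3, s1)), h(s2, h(s6, s5))) = 1->1, 2->1, 3->1, 4->1

1->1, 2->1, 3->1, 4->1


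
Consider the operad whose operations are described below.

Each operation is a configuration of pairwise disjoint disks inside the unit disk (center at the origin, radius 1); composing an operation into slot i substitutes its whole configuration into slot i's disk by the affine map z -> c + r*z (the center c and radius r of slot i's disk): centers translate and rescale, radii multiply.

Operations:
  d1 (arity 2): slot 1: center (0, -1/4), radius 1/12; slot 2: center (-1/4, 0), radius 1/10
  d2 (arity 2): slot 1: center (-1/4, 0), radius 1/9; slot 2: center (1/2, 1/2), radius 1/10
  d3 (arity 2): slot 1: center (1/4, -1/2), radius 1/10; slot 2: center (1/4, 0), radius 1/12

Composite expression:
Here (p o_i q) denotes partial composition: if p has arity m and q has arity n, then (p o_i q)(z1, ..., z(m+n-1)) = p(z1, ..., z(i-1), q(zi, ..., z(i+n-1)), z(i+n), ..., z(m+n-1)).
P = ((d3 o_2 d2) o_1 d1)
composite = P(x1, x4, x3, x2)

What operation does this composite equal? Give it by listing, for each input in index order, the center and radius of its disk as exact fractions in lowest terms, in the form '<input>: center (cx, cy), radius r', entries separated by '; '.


Only the slot chain above each x matters under d3; compose those maps.
input x1: applying the 2 nested substitutions gives center (1/4, -21/40), radius 1/120
input x4: applying the 2 nested substitutions gives center (9/40, -1/2), radius 1/100
input x3: applying the 2 nested substitutions gives center (11/48, 0), radius 1/108
input x2: applying the 2 nested substitutions gives center (7/24, 1/24), radius 1/120

x1: center (1/4, -21/40), radius 1/120; x2: center (7/24, 1/24), radius 1/120; x3: center (11/48, 0), radius 1/108; x4: center (9/40, -1/2), radius 1/100


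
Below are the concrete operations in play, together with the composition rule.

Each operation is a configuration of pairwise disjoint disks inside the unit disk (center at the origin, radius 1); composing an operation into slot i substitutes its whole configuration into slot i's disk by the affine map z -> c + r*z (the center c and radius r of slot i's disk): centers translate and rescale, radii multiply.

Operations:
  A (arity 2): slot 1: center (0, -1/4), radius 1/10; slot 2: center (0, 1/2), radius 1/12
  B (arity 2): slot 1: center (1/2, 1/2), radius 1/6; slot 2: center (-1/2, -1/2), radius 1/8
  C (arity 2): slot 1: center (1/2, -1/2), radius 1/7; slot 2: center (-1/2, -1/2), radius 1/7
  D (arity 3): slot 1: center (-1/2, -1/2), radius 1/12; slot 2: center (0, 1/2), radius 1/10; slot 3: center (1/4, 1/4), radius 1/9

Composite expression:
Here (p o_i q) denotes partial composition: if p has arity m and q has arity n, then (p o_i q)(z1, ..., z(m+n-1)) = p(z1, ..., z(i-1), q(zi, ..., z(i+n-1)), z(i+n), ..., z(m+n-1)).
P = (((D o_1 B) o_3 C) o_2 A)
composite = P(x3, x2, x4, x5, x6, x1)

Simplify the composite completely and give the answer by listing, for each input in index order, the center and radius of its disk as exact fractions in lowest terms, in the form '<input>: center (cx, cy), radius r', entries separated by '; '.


x1: center (1/4, 1/4), radius 1/9; x2: center (-13/24, -209/384), radius 1/960; x3: center (-11/24, -11/24), radius 1/72; x4: center (-13/24, -103/192), radius 1/1152; x5: center (1/20, 9/20), radius 1/70; x6: center (-1/20, 9/20), radius 1/70

Below D, radii multiply path by path; the x-disk centers shift.
input x3: applying the 2 nested substitutions gives center (-11/24, -11/24), radius 1/72
input x2: applying the 3 nested substitutions gives center (-13/24, -209/384), radius 1/960
input x4: applying the 3 nested substitutions gives center (-13/24, -103/192), radius 1/1152
input x5: applying the 2 nested substitutions gives center (1/20, 9/20), radius 1/70
input x6: applying the 2 nested substitutions gives center (-1/20, 9/20), radius 1/70
input x1: applying the 1 nested substitution gives center (1/4, 1/4), radius 1/9


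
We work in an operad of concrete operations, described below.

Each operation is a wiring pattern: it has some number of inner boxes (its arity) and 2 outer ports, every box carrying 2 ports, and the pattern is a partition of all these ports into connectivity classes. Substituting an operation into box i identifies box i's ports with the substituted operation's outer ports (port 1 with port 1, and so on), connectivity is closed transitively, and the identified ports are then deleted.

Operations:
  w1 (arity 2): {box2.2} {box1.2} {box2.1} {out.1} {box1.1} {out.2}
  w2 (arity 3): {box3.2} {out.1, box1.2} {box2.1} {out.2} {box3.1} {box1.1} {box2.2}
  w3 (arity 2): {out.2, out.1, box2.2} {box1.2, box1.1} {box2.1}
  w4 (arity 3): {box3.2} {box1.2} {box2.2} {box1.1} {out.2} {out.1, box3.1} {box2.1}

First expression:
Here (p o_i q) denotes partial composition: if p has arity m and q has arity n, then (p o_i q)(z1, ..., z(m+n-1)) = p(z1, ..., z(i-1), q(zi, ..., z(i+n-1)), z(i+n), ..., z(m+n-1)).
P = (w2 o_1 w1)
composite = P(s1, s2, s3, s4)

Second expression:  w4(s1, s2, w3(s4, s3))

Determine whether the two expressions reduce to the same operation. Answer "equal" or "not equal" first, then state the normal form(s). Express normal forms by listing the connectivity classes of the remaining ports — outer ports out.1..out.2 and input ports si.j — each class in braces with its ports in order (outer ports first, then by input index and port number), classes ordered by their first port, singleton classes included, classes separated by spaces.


not equal: they reduce to {out.1} {out.2} {s1.1} {s1.2} {s2.1} {s2.2} {s3.1} {s3.2} {s4.1} {s4.2} and {out.1, s3.2} {out.2} {s1.1} {s1.2} {s2.1} {s2.2} {s3.1} {s4.1, s4.2}

The first composite normalizes to {out.1} {out.2} {s1.1} {s1.2} {s2.1} {s2.2} {s3.1} {s3.2} {s4.1} {s4.2}
The second composite normalizes to {out.1, s3.2} {out.2} {s1.1} {s1.2} {s2.1} {s2.2} {s3.1} {s4.1, s4.2}
No match — not equal.


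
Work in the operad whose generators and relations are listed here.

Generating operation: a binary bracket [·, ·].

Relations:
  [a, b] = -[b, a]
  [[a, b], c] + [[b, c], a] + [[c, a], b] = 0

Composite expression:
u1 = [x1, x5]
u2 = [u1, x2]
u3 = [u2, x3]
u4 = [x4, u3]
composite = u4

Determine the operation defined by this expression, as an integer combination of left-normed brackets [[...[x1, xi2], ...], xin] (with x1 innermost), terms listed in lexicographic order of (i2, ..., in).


-[[[[x1, x5], x2], x3], x4]

In the tensor algebra, words opening x1 carry the x1-anchored form.
Composite bracket: [x4, [[[x1, x5], x2], x3]]
Under [a, b] = ab - ba we get 16 signed associative words (2^4 = 16).
Words beginning with x1 determine it all:
  sign of x1x5x2x3x4 is -1, so it contributes -[[[[x1, x5], x2], x3], x4]
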